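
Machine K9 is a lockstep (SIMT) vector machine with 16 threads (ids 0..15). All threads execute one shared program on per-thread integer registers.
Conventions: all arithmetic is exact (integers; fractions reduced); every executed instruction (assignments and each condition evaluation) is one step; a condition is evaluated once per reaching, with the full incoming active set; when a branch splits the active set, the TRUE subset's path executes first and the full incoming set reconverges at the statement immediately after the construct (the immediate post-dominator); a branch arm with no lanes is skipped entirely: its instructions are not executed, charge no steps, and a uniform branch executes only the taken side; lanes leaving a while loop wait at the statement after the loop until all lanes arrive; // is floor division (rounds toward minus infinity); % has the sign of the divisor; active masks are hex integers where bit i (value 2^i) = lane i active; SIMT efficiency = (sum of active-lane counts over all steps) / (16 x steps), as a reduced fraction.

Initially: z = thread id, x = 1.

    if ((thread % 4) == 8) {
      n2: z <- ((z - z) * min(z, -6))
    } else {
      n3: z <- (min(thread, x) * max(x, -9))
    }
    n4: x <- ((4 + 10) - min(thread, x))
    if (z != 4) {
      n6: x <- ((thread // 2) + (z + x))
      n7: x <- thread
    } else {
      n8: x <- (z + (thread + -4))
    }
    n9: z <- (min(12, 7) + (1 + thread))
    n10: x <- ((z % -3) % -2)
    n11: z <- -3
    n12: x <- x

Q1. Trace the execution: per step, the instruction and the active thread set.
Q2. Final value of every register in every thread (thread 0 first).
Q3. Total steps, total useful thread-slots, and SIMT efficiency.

step 0: eval ((thread % 4) == 8)     0xffff
step 1: z <- (min(thread, x) * max(x, -9)) 0xffff
step 2: x <- ((4 + 10) - min(thread, x)) 0xffff
step 3: eval (z != 4)                0xffff
step 4: x <- ((thread // 2) + (z + x)) 0xffff
step 5: x <- thread                  0xffff
step 6: z <- (min(12, 7) + (1 + thread)) 0xffff
step 7: x <- ((z % -3) % -2)         0xffff
step 8: z <- -3                      0xffff
step 9: x <- x                       0xffff

Answer: 10 steps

z: -3,-3,-3,-3,-3,-3,-3,-3,-3,-3,-3,-3,-3,-3,-3,-3
x: -1,0,0,-1,0,0,-1,0,0,-1,0,0,-1,0,0,-1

steps = 10; useful = 160; efficiency = 160/160 = 1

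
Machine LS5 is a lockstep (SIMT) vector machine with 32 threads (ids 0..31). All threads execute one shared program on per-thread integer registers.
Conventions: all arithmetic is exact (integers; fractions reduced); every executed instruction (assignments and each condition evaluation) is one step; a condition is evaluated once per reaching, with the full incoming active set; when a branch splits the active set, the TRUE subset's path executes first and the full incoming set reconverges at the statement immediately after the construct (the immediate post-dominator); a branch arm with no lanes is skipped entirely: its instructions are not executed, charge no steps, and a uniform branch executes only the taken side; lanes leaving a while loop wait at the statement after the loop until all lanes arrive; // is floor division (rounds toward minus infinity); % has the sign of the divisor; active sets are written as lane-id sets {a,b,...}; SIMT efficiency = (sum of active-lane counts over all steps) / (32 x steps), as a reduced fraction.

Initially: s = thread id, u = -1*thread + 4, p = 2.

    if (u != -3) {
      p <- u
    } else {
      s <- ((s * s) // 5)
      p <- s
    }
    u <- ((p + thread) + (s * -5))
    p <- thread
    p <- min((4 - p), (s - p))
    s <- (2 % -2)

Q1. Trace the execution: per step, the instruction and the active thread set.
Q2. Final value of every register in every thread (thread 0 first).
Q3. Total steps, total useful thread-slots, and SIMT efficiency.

step 0: eval (u != -3)               {0,1,2,3,4,5,6,7,8,9,10,11,12,13,14,15,16,17,18,19,20,21,22,23,24,25,26,27,28,29,30,31}
step 1: p <- u                       {0,1,2,3,4,5,6,8,9,10,11,12,13,14,15,16,17,18,19,20,21,22,23,24,25,26,27,28,29,30,31}
step 2: s <- ((s * s) // 5)          {7}
step 3: p <- s                       {7}
step 4: u <- ((p + thread) + (s * -5)) {0,1,2,3,4,5,6,7,8,9,10,11,12,13,14,15,16,17,18,19,20,21,22,23,24,25,26,27,28,29,30,31}
step 5: p <- thread                  {0,1,2,3,4,5,6,7,8,9,10,11,12,13,14,15,16,17,18,19,20,21,22,23,24,25,26,27,28,29,30,31}
step 6: p <- min((4 - p), (s - p))   {0,1,2,3,4,5,6,7,8,9,10,11,12,13,14,15,16,17,18,19,20,21,22,23,24,25,26,27,28,29,30,31}
step 7: s <- (2 % -2)                {0,1,2,3,4,5,6,7,8,9,10,11,12,13,14,15,16,17,18,19,20,21,22,23,24,25,26,27,28,29,30,31}

Answer: 8 steps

s: 0,0,0,0,0,0,0,0,0,0,0,0,0,0,0,0,0,0,0,0,0,0,0,0,0,0,0,0,0,0,0,0
u: 4,-1,-6,-11,-16,-21,-26,-29,-36,-41,-46,-51,-56,-61,-66,-71,-76,-81,-86,-91,-96,-101,-106,-111,-116,-121,-126,-131,-136,-141,-146,-151
p: 0,0,0,0,0,-1,-2,-3,-4,-5,-6,-7,-8,-9,-10,-11,-12,-13,-14,-15,-16,-17,-18,-19,-20,-21,-22,-23,-24,-25,-26,-27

steps = 8; useful = 193; efficiency = 193/256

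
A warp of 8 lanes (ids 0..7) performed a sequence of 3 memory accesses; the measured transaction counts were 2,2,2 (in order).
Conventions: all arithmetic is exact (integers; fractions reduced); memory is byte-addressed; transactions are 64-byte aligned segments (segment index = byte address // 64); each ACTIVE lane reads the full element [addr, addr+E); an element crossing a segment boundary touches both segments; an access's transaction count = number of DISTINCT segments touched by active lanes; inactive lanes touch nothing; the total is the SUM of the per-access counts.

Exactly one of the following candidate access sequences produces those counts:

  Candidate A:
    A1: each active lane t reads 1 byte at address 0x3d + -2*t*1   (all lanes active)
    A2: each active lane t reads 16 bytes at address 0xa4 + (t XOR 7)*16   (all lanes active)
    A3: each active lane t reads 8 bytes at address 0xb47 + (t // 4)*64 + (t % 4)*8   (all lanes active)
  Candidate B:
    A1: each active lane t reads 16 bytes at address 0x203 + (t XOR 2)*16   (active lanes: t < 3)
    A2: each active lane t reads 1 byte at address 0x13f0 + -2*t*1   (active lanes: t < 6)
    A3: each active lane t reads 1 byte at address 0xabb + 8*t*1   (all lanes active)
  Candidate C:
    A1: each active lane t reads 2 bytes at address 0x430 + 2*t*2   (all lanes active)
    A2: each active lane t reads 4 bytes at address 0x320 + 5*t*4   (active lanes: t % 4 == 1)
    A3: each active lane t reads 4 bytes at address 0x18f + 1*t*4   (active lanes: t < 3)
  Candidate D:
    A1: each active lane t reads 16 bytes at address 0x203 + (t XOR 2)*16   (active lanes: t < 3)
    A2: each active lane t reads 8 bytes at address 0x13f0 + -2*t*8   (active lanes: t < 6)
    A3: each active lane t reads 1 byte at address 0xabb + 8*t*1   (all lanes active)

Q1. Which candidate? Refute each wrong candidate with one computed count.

A: A1 gives 1 transaction, not 2
B: A2 gives 1 transaction, not 2
C: A3 gives 1 transaction, not 2
D: all counts match (2,2,2)

Answer: D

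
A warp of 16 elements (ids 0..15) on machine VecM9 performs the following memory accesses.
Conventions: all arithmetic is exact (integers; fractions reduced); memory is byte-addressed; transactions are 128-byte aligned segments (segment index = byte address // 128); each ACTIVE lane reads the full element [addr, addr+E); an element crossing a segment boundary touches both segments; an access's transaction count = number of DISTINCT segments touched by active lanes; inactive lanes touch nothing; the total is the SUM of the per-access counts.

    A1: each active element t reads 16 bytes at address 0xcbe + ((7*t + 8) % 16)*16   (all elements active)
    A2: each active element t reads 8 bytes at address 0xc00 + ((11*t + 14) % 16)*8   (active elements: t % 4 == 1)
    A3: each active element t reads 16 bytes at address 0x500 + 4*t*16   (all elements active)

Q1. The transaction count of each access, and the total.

A1: 3 transactions
A2: 1 transaction
A3: 8 transactions

Answer: 3,1,8; total 12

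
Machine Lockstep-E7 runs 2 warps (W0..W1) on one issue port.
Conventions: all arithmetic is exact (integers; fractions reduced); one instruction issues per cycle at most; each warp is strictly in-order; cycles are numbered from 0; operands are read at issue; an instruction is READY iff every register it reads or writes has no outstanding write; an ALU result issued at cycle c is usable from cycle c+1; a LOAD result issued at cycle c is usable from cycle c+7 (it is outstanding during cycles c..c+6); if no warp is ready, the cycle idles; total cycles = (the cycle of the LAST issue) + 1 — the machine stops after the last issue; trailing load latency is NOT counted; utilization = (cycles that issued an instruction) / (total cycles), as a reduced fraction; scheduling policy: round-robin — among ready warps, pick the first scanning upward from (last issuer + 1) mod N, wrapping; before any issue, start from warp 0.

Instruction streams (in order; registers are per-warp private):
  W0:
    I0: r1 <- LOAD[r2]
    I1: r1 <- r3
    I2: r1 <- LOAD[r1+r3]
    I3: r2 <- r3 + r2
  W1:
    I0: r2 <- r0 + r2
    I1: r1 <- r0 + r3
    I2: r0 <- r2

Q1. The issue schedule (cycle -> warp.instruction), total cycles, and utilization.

cycle 0: W0.I0
cycle 1: W1.I0
cycle 2: W1.I1
cycle 3: W1.I2
cycle 4: idle
cycle 5: idle
cycle 6: idle
cycle 7: W0.I1
cycle 8: W0.I2
cycle 9: W0.I3

Answer: 10 cycles, utilization 7/10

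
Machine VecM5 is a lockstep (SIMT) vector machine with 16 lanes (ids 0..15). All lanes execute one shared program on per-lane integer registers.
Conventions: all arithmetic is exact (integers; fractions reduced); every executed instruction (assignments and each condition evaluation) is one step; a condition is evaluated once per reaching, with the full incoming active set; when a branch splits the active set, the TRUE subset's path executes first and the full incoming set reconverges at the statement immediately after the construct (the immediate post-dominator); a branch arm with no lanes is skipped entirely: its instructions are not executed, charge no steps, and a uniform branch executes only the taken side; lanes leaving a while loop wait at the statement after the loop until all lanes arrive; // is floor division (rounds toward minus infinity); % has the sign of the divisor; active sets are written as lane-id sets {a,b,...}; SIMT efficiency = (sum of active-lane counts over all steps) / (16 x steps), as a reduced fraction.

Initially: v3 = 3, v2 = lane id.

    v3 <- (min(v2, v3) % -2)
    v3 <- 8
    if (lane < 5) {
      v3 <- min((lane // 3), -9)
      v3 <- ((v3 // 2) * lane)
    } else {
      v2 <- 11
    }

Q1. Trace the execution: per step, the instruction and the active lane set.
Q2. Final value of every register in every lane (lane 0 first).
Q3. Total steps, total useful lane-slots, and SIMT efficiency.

step 0: v3 <- (min(v2, v3) % -2)     {0,1,2,3,4,5,6,7,8,9,10,11,12,13,14,15}
step 1: v3 <- 8                      {0,1,2,3,4,5,6,7,8,9,10,11,12,13,14,15}
step 2: eval (lane < 5)              {0,1,2,3,4,5,6,7,8,9,10,11,12,13,14,15}
step 3: v3 <- min((lane // 3), -9)   {0,1,2,3,4}
step 4: v3 <- ((v3 // 2) * lane)     {0,1,2,3,4}
step 5: v2 <- 11                     {5,6,7,8,9,10,11,12,13,14,15}

Answer: 6 steps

v3: 0,-5,-10,-15,-20,8,8,8,8,8,8,8,8,8,8,8
v2: 0,1,2,3,4,11,11,11,11,11,11,11,11,11,11,11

steps = 6; useful = 69; efficiency = 69/96 = 23/32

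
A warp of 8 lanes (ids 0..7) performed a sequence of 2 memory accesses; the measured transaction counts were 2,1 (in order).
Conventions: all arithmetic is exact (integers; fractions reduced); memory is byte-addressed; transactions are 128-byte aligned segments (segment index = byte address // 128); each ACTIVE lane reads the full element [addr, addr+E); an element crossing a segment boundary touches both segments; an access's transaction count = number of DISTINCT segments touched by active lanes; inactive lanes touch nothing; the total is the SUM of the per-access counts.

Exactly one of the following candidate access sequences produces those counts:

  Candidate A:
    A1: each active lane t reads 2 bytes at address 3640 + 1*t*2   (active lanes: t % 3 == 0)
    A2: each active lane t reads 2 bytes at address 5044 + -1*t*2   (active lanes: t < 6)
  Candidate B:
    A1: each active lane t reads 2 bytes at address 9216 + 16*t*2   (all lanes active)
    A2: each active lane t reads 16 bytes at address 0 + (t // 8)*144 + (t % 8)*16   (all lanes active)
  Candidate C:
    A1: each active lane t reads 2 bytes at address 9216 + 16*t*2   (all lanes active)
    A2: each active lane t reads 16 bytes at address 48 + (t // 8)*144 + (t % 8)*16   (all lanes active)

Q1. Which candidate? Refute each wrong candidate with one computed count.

A: A1 gives 1 transaction, not 2
C: A2 gives 2 transactions, not 1
B: all counts match (2,1)

Answer: B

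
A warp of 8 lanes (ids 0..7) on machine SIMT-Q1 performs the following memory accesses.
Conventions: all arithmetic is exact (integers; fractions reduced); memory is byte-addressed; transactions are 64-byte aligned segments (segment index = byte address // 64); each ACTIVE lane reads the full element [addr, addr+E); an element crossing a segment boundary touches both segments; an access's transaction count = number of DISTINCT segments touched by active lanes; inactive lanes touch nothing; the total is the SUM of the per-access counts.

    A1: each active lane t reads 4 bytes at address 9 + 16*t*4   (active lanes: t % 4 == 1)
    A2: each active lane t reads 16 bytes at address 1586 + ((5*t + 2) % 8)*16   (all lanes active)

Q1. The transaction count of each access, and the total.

A1: 2 transactions
A2: 3 transactions

Answer: 2,3; total 5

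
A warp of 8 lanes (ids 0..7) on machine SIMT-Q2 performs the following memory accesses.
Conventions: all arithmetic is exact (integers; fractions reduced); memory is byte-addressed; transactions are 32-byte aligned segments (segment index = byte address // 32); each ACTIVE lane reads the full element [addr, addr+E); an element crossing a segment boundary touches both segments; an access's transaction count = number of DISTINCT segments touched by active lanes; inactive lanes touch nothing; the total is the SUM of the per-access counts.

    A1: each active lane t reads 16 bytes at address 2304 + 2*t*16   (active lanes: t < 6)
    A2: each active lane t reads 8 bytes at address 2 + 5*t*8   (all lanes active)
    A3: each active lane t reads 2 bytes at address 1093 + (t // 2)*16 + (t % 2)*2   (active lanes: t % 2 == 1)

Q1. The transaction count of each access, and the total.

A1: 6 transactions
A2: 10 transactions
A3: 2 transactions

Answer: 6,10,2; total 18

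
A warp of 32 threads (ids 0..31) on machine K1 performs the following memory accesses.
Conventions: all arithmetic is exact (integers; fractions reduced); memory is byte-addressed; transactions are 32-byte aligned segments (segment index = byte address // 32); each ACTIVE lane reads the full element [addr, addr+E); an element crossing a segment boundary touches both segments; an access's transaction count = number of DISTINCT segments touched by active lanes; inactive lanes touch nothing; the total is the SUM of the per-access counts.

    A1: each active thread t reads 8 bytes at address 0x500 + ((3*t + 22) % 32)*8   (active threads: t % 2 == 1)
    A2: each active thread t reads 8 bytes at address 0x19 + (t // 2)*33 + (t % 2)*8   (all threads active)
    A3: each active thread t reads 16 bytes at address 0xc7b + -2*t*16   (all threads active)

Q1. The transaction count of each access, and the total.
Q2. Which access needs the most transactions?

A1: 8 transactions
A2: 17 transactions
A3: 33 transactions

Answer: 8,17,33; total 58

Answer: A3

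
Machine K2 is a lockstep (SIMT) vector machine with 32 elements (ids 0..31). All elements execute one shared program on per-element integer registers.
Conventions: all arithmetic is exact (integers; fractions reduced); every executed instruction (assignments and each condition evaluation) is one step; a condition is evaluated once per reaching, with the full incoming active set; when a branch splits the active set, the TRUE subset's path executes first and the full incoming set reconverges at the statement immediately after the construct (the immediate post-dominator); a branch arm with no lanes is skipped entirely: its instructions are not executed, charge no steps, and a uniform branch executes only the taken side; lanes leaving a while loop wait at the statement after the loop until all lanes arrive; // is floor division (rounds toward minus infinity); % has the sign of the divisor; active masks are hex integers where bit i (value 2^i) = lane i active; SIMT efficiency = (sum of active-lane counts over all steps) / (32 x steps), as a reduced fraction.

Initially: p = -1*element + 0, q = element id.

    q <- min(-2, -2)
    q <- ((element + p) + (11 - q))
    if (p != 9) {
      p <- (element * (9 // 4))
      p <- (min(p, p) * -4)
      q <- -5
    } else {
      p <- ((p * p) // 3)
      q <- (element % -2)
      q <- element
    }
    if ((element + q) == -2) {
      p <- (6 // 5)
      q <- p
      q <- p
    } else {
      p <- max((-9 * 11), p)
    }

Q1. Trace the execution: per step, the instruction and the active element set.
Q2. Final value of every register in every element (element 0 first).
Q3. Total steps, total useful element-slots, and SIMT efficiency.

step 0: q <- min(-2, -2)             0xffffffff
step 1: q <- ((element + p) + (11 - q)) 0xffffffff
step 2: eval (p != 9)                0xffffffff
step 3: p <- (element * (9 // 4))    0xffffffff
step 4: p <- (min(p, p) * -4)        0xffffffff
step 5: q <- -5                      0xffffffff
step 6: eval ((element + q) == -2)   0xffffffff
step 7: p <- (6 // 5)                0x00000008
step 8: q <- p                       0x00000008
step 9: q <- p                       0x00000008
step 10: p <- max((-9 * 11), p)       0xfffffff7

Answer: 11 steps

p: 0,-8,-16,1,-32,-40,-48,-56,-64,-72,-80,-88,-96,-99,-99,-99,-99,-99,-99,-99,-99,-99,-99,-99,-99,-99,-99,-99,-99,-99,-99,-99
q: -5,-5,-5,1,-5,-5,-5,-5,-5,-5,-5,-5,-5,-5,-5,-5,-5,-5,-5,-5,-5,-5,-5,-5,-5,-5,-5,-5,-5,-5,-5,-5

steps = 11; useful = 258; efficiency = 258/352 = 129/176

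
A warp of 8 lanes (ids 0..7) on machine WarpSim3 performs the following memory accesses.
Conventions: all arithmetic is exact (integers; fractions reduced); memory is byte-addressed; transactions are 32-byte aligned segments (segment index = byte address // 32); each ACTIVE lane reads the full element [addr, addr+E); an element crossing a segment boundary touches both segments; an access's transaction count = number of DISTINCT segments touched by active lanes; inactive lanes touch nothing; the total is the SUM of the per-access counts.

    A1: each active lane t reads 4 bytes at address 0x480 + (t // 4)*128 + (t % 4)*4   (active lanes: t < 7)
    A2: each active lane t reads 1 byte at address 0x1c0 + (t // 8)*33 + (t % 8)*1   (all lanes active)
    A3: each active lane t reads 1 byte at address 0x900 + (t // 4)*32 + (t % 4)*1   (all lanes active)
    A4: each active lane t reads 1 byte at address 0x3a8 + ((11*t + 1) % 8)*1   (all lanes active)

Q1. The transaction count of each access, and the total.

A1: 2 transactions
A2: 1 transaction
A3: 2 transactions
A4: 1 transaction

Answer: 2,1,2,1; total 6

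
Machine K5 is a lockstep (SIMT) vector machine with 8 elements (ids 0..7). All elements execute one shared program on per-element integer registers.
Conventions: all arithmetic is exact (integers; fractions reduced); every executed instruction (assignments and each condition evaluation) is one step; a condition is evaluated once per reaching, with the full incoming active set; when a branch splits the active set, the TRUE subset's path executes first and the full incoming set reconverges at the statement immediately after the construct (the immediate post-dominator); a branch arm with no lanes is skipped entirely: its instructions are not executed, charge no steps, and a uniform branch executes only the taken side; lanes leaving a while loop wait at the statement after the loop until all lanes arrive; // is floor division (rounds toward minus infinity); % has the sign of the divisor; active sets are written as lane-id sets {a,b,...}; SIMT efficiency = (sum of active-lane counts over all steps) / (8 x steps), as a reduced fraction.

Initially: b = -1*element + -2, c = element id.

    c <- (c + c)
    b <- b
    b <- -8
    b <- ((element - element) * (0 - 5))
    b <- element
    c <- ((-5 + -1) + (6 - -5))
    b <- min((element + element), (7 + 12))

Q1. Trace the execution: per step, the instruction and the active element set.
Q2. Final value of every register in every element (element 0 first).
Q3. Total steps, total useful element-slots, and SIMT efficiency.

step 0: c <- (c + c)                 {0,1,2,3,4,5,6,7}
step 1: b <- b                       {0,1,2,3,4,5,6,7}
step 2: b <- -8                      {0,1,2,3,4,5,6,7}
step 3: b <- ((element - element) * (0 - 5)) {0,1,2,3,4,5,6,7}
step 4: b <- element                 {0,1,2,3,4,5,6,7}
step 5: c <- ((-5 + -1) + (6 - -5))  {0,1,2,3,4,5,6,7}
step 6: b <- min((element + element), (7 + 12)) {0,1,2,3,4,5,6,7}

Answer: 7 steps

b: 0,2,4,6,8,10,12,14
c: 5,5,5,5,5,5,5,5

steps = 7; useful = 56; efficiency = 56/56 = 1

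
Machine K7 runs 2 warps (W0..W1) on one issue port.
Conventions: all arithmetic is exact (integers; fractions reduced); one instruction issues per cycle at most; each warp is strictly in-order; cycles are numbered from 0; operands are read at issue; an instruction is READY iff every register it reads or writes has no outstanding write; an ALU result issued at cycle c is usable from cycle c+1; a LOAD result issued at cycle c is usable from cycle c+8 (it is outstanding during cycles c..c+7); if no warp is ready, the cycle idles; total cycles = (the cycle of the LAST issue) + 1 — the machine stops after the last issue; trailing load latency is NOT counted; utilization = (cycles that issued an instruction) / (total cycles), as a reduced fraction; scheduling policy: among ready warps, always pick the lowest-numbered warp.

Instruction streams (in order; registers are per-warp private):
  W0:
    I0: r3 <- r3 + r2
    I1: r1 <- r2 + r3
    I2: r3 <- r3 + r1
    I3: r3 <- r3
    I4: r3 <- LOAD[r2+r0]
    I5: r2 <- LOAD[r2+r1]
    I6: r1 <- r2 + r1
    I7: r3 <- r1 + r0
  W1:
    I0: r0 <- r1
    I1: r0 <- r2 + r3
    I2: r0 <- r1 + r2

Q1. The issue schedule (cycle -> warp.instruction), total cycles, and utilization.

cycle 0: W0.I0
cycle 1: W0.I1
cycle 2: W0.I2
cycle 3: W0.I3
cycle 4: W0.I4
cycle 5: W0.I5
cycle 6: W1.I0
cycle 7: W1.I1
cycle 8: W1.I2
cycle 9: idle
cycle 10: idle
cycle 11: idle
cycle 12: idle
cycle 13: W0.I6
cycle 14: W0.I7

Answer: 15 cycles, utilization 11/15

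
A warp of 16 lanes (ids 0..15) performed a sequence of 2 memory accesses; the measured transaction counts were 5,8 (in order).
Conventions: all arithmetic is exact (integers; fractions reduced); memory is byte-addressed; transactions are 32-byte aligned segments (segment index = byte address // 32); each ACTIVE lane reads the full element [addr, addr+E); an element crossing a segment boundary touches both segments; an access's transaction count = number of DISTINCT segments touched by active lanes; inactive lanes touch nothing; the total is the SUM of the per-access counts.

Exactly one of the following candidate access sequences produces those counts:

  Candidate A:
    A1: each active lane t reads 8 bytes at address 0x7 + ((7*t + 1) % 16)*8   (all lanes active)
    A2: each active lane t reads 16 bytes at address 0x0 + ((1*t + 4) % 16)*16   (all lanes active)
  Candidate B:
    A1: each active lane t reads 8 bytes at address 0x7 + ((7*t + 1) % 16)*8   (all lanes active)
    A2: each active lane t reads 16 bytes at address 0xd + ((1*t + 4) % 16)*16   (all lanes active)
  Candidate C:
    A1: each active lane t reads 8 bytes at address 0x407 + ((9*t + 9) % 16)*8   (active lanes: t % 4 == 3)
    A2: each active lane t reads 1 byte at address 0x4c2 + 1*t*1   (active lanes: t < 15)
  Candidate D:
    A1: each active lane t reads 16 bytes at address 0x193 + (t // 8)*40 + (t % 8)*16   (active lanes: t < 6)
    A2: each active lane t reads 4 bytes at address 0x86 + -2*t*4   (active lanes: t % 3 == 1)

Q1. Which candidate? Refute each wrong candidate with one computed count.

B: A2 gives 9 transactions, not 8
C: A1 gives 4 transactions, not 5
D: A1 gives 4 transactions, not 5
A: all counts match (5,8)

Answer: A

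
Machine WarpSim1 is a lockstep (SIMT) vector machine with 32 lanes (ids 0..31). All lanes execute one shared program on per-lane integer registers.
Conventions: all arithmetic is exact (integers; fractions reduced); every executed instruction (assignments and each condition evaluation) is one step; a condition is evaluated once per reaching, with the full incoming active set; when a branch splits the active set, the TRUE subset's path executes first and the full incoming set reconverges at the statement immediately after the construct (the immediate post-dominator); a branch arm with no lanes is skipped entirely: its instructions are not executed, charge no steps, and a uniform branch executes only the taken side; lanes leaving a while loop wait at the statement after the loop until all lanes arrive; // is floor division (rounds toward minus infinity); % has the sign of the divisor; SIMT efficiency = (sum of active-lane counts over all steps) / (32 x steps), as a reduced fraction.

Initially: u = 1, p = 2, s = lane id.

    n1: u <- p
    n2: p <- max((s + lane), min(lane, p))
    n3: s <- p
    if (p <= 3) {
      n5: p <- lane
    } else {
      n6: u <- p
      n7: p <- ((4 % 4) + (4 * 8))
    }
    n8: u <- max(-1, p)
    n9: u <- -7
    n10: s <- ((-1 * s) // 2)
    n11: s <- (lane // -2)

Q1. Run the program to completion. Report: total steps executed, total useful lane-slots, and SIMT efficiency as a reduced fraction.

Answer: 11 steps, 318 useful, 159/176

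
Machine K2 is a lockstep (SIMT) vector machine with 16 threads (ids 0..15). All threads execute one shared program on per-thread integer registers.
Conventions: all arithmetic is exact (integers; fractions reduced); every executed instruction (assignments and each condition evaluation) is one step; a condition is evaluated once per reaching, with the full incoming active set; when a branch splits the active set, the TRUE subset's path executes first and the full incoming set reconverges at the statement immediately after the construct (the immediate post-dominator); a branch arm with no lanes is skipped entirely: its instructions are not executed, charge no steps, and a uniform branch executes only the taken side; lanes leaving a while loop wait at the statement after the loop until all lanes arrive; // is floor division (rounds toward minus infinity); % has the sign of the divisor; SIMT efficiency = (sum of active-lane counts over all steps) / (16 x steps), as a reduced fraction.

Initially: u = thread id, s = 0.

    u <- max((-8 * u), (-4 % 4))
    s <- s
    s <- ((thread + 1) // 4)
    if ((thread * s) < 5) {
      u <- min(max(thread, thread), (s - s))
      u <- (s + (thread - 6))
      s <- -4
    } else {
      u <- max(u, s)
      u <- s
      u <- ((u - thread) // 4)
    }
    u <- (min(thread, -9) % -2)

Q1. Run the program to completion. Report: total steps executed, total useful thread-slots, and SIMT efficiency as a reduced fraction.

Answer: 11 steps, 128 useful, 8/11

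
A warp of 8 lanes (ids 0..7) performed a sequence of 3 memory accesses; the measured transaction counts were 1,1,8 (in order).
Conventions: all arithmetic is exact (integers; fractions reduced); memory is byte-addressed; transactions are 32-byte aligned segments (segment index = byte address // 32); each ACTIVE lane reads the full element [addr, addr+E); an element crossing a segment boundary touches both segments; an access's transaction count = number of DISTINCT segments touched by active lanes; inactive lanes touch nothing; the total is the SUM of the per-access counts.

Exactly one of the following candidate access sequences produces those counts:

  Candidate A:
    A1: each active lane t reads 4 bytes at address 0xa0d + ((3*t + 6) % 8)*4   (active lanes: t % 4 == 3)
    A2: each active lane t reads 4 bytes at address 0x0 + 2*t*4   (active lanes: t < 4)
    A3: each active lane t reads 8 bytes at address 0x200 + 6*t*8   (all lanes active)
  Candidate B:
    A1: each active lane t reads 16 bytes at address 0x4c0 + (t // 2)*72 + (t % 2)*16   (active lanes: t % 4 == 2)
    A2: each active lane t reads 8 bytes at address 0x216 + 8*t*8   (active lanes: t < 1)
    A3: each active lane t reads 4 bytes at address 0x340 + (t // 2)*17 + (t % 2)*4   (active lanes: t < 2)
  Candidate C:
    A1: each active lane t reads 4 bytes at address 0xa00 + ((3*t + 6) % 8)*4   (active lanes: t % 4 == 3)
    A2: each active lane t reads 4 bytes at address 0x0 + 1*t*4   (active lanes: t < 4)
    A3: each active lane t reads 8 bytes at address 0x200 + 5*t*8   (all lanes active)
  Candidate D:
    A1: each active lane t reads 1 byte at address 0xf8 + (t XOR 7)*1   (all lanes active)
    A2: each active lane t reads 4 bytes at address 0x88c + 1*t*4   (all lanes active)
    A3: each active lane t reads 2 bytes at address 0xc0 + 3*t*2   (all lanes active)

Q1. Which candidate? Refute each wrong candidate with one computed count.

A: A1 gives 2 transactions, not 1
B: A1 gives 3 transactions, not 1
D: A2 gives 2 transactions, not 1
C: all counts match (1,1,8)

Answer: C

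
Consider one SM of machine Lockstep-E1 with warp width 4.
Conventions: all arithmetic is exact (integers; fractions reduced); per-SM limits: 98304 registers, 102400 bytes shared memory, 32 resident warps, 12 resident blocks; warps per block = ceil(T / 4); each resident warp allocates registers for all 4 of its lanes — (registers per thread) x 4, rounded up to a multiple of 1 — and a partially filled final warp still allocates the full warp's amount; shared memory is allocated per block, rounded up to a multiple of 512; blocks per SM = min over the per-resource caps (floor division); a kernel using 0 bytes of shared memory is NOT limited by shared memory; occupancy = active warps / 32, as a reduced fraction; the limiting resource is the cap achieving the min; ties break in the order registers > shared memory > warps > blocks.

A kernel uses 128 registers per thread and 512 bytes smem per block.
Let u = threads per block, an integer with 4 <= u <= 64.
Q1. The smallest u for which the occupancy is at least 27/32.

Answer: u = 9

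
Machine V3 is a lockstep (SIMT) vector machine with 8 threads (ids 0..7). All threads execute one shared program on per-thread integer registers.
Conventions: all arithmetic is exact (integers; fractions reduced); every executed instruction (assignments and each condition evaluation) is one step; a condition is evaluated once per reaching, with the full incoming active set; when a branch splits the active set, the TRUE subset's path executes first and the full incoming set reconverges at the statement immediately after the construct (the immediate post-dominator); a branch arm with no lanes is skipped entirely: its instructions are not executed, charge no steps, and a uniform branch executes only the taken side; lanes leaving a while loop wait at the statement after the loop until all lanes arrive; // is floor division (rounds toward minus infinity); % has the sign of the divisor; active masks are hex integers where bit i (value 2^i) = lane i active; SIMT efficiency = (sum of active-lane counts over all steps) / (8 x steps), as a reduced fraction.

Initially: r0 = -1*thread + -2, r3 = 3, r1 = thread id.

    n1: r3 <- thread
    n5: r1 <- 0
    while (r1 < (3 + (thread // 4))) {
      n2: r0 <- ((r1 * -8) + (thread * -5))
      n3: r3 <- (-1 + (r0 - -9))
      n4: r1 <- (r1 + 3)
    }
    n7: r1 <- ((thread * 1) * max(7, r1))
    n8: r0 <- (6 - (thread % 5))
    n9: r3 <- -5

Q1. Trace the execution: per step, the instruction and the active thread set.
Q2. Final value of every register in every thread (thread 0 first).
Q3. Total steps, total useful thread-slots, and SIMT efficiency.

step 0: r3 <- thread                 0xff
step 1: r1 <- 0                      0xff
step 2: eval (r1 < (3 + (thread // 4))) 0xff
step 3: r0 <- ((r1 * -8) + (thread * -5)) 0xff
step 4: r3 <- (-1 + (r0 - -9))       0xff
step 5: r1 <- (r1 + 3)               0xff
step 6: eval (r1 < (3 + (thread // 4))) 0xff
step 7: r0 <- ((r1 * -8) + (thread * -5)) 0xf0
step 8: r3 <- (-1 + (r0 - -9))       0xf0
step 9: r1 <- (r1 + 3)               0xf0
step 10: eval (r1 < (3 + (thread // 4))) 0xf0
step 11: r1 <- ((thread * 1) * max(7, r1)) 0xff
step 12: r0 <- (6 - (thread % 5))     0xff
step 13: r3 <- -5                     0xff

Answer: 14 steps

r0: 6,5,4,3,2,6,5,4
r3: -5,-5,-5,-5,-5,-5,-5,-5
r1: 0,7,14,21,28,35,42,49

steps = 14; useful = 96; efficiency = 96/112 = 6/7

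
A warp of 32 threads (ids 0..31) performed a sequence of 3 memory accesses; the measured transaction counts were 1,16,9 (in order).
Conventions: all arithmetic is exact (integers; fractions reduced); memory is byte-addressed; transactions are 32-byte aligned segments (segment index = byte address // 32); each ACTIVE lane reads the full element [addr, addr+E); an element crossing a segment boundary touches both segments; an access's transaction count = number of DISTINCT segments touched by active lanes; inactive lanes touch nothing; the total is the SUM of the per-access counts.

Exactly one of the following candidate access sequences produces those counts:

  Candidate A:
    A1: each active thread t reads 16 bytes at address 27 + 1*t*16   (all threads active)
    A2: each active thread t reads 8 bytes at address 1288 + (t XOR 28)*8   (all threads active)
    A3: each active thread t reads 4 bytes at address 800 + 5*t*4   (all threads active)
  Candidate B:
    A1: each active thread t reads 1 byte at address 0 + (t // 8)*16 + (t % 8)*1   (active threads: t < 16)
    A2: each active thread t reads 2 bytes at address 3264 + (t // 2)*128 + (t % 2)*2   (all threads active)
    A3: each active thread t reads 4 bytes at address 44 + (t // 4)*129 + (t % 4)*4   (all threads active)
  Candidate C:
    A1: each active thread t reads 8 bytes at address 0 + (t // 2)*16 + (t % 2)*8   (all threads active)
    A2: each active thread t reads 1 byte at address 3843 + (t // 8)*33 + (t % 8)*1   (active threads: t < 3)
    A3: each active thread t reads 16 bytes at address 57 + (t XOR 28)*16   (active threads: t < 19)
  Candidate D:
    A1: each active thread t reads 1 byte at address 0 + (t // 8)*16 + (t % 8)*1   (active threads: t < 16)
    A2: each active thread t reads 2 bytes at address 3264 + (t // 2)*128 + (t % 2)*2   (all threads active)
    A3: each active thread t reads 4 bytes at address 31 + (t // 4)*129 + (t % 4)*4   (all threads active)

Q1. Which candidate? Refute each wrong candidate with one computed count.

A: A1 gives 17 transactions, not 1
B: A3 gives 11 transactions, not 9
C: A1 gives 8 transactions, not 1
D: all counts match (1,16,9)

Answer: D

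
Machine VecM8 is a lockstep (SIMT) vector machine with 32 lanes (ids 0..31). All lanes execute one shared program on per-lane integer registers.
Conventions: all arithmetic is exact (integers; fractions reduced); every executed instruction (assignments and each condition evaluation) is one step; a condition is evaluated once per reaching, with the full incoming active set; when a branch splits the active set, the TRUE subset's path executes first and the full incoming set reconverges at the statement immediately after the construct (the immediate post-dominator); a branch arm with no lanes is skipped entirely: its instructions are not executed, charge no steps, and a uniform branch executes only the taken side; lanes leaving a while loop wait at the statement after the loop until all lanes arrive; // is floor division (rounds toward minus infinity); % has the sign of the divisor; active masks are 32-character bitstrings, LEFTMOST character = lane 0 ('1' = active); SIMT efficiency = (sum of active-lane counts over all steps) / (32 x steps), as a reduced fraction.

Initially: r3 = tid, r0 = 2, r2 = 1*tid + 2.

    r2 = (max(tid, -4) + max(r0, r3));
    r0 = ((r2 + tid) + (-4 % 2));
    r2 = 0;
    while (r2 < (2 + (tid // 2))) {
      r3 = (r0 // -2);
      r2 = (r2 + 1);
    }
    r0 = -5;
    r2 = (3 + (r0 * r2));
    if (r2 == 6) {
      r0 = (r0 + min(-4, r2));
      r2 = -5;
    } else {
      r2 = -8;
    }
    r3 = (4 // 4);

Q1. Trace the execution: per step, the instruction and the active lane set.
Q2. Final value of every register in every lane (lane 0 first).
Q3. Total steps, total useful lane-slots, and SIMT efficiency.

step 0: r2 <- (max(tid, -4) + max(r0, r3)) 11111111111111111111111111111111
step 1: r0 <- ((r2 + tid) + (-4 % 2)) 11111111111111111111111111111111
step 2: r2 <- 0                      11111111111111111111111111111111
step 3: eval (r2 < (2 + (tid // 2))) 11111111111111111111111111111111
step 4: r3 <- (r0 // -2)             11111111111111111111111111111111
step 5: r2 <- (r2 + 1)               11111111111111111111111111111111
step 6: eval (r2 < (2 + (tid // 2))) 11111111111111111111111111111111
step 7: r3 <- (r0 // -2)             11111111111111111111111111111111
step 8: r2 <- (r2 + 1)               11111111111111111111111111111111
step 9: eval (r2 < (2 + (tid // 2))) 11111111111111111111111111111111
step 10: r3 <- (r0 // -2)             00111111111111111111111111111111
step 11: r2 <- (r2 + 1)               00111111111111111111111111111111
step 12: eval (r2 < (2 + (tid // 2))) 00111111111111111111111111111111
step 13: r3 <- (r0 // -2)             00001111111111111111111111111111
step 14: r2 <- (r2 + 1)               00001111111111111111111111111111
step 15: eval (r2 < (2 + (tid // 2))) 00001111111111111111111111111111
step 16: r3 <- (r0 // -2)             00000011111111111111111111111111
step 17: r2 <- (r2 + 1)               00000011111111111111111111111111
step 18: eval (r2 < (2 + (tid // 2))) 00000011111111111111111111111111
step 19: r3 <- (r0 // -2)             00000000111111111111111111111111
step 20: r2 <- (r2 + 1)               00000000111111111111111111111111
step 21: eval (r2 < (2 + (tid // 2))) 00000000111111111111111111111111
step 22: r3 <- (r0 // -2)             00000000001111111111111111111111
step 23: r2 <- (r2 + 1)               00000000001111111111111111111111
step 24: eval (r2 < (2 + (tid // 2))) 00000000001111111111111111111111
step 25: r3 <- (r0 // -2)             00000000000011111111111111111111
step 26: r2 <- (r2 + 1)               00000000000011111111111111111111
step 27: eval (r2 < (2 + (tid // 2))) 00000000000011111111111111111111
step 28: r3 <- (r0 // -2)             00000000000000111111111111111111
step 29: r2 <- (r2 + 1)               00000000000000111111111111111111
step 30: eval (r2 < (2 + (tid // 2))) 00000000000000111111111111111111
step 31: r3 <- (r0 // -2)             00000000000000001111111111111111
step 32: r2 <- (r2 + 1)               00000000000000001111111111111111
step 33: eval (r2 < (2 + (tid // 2))) 00000000000000001111111111111111
step 34: r3 <- (r0 // -2)             00000000000000000011111111111111
step 35: r2 <- (r2 + 1)               00000000000000000011111111111111
step 36: eval (r2 < (2 + (tid // 2))) 00000000000000000011111111111111
step 37: r3 <- (r0 // -2)             00000000000000000000111111111111
step 38: r2 <- (r2 + 1)               00000000000000000000111111111111
step 39: eval (r2 < (2 + (tid // 2))) 00000000000000000000111111111111
step 40: r3 <- (r0 // -2)             00000000000000000000001111111111
step 41: r2 <- (r2 + 1)               00000000000000000000001111111111
step 42: eval (r2 < (2 + (tid // 2))) 00000000000000000000001111111111
step 43: r3 <- (r0 // -2)             00000000000000000000000011111111
step 44: r2 <- (r2 + 1)               00000000000000000000000011111111
step 45: eval (r2 < (2 + (tid // 2))) 00000000000000000000000011111111
step 46: r3 <- (r0 // -2)             00000000000000000000000000111111
step 47: r2 <- (r2 + 1)               00000000000000000000000000111111
step 48: eval (r2 < (2 + (tid // 2))) 00000000000000000000000000111111
step 49: r3 <- (r0 // -2)             00000000000000000000000000001111
step 50: r2 <- (r2 + 1)               00000000000000000000000000001111
step 51: eval (r2 < (2 + (tid // 2))) 00000000000000000000000000001111
step 52: r3 <- (r0 // -2)             00000000000000000000000000000011
step 53: r2 <- (r2 + 1)               00000000000000000000000000000011
step 54: eval (r2 < (2 + (tid // 2))) 00000000000000000000000000000011
step 55: r0 <- -5                     11111111111111111111111111111111
step 56: r2 <- (3 + (r0 * r2))        11111111111111111111111111111111
step 57: eval (r2 == 6)               11111111111111111111111111111111
step 58: r2 <- -8                     11111111111111111111111111111111
step 59: r3 <- (4 // 4)               11111111111111111111111111111111

Answer: 60 steps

r3: 1,1,1,1,1,1,1,1,1,1,1,1,1,1,1,1,1,1,1,1,1,1,1,1,1,1,1,1,1,1,1,1
r0: -5,-5,-5,-5,-5,-5,-5,-5,-5,-5,-5,-5,-5,-5,-5,-5,-5,-5,-5,-5,-5,-5,-5,-5,-5,-5,-5,-5,-5,-5,-5,-5
r2: -8,-8,-8,-8,-8,-8,-8,-8,-8,-8,-8,-8,-8,-8,-8,-8,-8,-8,-8,-8,-8,-8,-8,-8,-8,-8,-8,-8,-8,-8,-8,-8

steps = 60; useful = 1200; efficiency = 1200/1920 = 5/8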